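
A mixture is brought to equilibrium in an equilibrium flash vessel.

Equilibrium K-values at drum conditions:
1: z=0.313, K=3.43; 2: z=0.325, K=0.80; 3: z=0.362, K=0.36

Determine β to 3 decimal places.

β = 0.405

Let β = V/F and solve Σ zᵢ(Kᵢ−1)/(1+β(Kᵢ−1)) = 0.
Feasibility: ΣzᵢKᵢ = 1.464, Σzᵢ/Kᵢ = 1.503 — both > 1, two phases present.
Newton iteration, β⁰ = 0.48:
  β = 0.480: g = -0.0552, g' = -0.719 → β = 0.403
  β = 0.403: g = 0.0013, g' = -0.756 → β = 0.405
Converged at β = 0.405.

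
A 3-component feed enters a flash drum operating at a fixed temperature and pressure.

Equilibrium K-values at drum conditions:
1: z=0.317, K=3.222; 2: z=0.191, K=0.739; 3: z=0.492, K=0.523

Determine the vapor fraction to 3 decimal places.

ψ = 0.445

Material balance + equilibrium reduce to Σ zᵢ(Kᵢ−1)/(1+ψ(Kᵢ−1)) = 0.
Feasibility: ΣzᵢKᵢ = 1.420, Σzᵢ/Kᵢ = 1.298 — both > 1, two phases present.
Iterate (Newton) starting at ψ = 0.5:
  ψ = 0.500: g = -0.0319, g' = -0.561 → ψ = 0.443
  ψ = 0.443: g = 0.0009, g' = -0.594 → ψ = 0.445
Converged at ψ = 0.445.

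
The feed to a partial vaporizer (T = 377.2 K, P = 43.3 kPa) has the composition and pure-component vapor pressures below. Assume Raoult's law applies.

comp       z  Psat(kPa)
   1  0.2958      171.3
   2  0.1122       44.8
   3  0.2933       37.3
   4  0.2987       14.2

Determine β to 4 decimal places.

Raoult's law: Kᵢ = Pᵢˢᵃᵗ/P = Pᵢˢᵃᵗ/43.3.
  K_1 = 171.3/43.3 = 3.956120, K_2 = 44.8/43.3 = 1.034642, K_3 = 37.3/43.3 = 0.861432, K_4 = 14.2/43.3 = 0.327945
Newton iteration, β⁰ = 0.6:
  β = 0.6000: g = -0.06165, g' = -0.7216 → β = 0.5146
Converged at β = 0.5146.

β = 0.5146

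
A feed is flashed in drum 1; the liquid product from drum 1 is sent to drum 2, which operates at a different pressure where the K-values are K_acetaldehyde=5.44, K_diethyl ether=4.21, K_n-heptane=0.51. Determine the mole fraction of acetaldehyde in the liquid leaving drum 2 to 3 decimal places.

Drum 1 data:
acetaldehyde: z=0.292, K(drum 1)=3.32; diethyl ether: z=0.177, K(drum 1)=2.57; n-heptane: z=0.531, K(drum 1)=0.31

Drum 1:
Newton iteration, ψ₁⁰ = 0.47:
  ψ₁ = 0.470: g = -0.0583, g' = -1.058 → ψ₁ = 0.415
Converged at ψ₁ = 0.415.
Drum-1 compositions:
  acetaldehyde: x = 0.149, y = 0.494
  diethyl ether: x = 0.107, y = 0.275
  n-heptane: x = 0.744, y = 0.231
Drum-2 feed = drum-1 liquid: z₂ = (0.1488, 0.1072, 0.7441).
Drum 2:
Material balance + equilibrium reduce to Σ zᵢ(Kᵢ−1)/(1+ψ₂(Kᵢ−1)) = 0.
Feasibility: ΣzᵢKᵢ = 1.640, Σzᵢ/Kᵢ = 1.512 — both > 1, two phases present.
Newton iteration, ψ₂⁰ = 0.31:
  ψ₂ = 0.310: g = 0.0205, g' = -1.045 → ψ₂ = 0.330
Converged at ψ₂ = 0.330.
  acetaldehyde: x = 0.060, y = 0.328
  diethyl ether: x = 0.052, y = 0.219
  n-heptane: x = 0.888, y = 0.453

x_acetaldehyde (drum 2) = 0.060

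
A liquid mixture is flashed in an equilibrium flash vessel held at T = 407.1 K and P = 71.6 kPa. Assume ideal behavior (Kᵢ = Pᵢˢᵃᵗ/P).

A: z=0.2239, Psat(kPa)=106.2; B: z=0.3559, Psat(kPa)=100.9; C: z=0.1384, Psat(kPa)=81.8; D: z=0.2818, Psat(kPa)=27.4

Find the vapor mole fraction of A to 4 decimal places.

y_A = 0.2769

Raoult's law: Kᵢ = Pᵢˢᵃᵗ/P = Pᵢˢᵃᵗ/71.6.
  K_A = 106.2/71.6 = 1.483240, K_B = 100.9/71.6 = 1.409218, K_C = 81.8/71.6 = 1.142458, K_D = 27.4/71.6 = 0.382682
Newton–Raphson from V/F = 0.42:
  V/F = 0.4200: g = -0.00202, g' = -0.2778 → V/F = 0.4127
Converged at V/F = 0.4127.
Compositions from xᵢ = zᵢ/(1+V/F(Kᵢ−1)), yᵢ = Kᵢxᵢ:
  A: x = 0.1867, y = 0.2769
  B: x = 0.3045, y = 0.4291
  C: x = 0.1307, y = 0.1493
  D: x = 0.3781, y = 0.1447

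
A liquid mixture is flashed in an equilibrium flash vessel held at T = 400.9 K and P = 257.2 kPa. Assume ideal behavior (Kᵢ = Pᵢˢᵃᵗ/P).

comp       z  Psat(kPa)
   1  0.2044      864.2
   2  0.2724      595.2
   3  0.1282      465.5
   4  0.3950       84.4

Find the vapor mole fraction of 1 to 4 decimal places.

y_1 = 0.2766

Raoult's law: Kᵢ = Pᵢˢᵃᵗ/P = Pᵢˢᵃᵗ/257.2.
  K_1 = 864.2/257.2 = 3.360031, K_2 = 595.2/257.2 = 2.314152, K_3 = 465.5/257.2 = 1.809876, K_4 = 84.4/257.2 = 0.328149
Material balance + equilibrium reduce to Σ zᵢ(Kᵢ−1)/(1+V/F(Kᵢ−1)) = 0.
g(0) = ΣzᵢKᵢ − 1 = 0.6788 and g(1) = 1 − Σzᵢ/Kᵢ = -0.4531, so a root lies in (0, 1).
Iterate (Newton) starting at V/F = 0.5:
  V/F = 0.5000: g = 0.11158, g' = -0.8578 → V/F = 0.6301
  V/F = 0.6301: g = -0.00165, g' = -0.8978 → V/F = 0.6282
Converged at V/F = 0.6282.
Compositions from xᵢ = zᵢ/(1+V/F(Kᵢ−1)), yᵢ = Kᵢxᵢ:
  1: x = 0.0823, y = 0.2766
  2: x = 0.1492, y = 0.3453
  3: x = 0.0850, y = 0.1538
  4: x = 0.6835, y = 0.2243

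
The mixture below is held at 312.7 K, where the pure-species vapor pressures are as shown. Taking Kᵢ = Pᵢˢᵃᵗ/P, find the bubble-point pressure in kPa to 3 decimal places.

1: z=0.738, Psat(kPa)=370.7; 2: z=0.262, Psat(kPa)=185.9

At the bubble point ψ → 0, so ΣzᵢKᵢ = 1 with Kᵢ = Pᵢˢᵃᵗ/P ⇒ P = ΣzᵢPᵢˢᵃᵗ.
P = 0.738·370.7 + 0.262·185.9 = 322.282 kPa

Pbub = 322.282 kPa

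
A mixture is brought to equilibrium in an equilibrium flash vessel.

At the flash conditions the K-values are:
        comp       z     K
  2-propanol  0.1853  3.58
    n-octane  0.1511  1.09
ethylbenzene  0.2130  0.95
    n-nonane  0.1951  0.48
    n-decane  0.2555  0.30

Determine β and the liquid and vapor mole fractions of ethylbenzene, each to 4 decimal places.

Newton iteration, β⁰ = 0.4:
  β = 0.4000: g = -0.13897, g' = -0.6260 → β = 0.1780
  β = 0.1780: g = 0.01414, g' = -0.8084 → β = 0.1955
  β = 0.1955: g = 0.00025, g' = -0.7801 → β = 0.1958
Converged at β = 0.1958.
Compositions from xᵢ = zᵢ/(1+β(Kᵢ−1)), yᵢ = Kᵢxᵢ:
  2-propanol: x = 0.1231, y = 0.4407
  n-octane: x = 0.1485, y = 0.1618
  ethylbenzene: x = 0.2151, y = 0.2044
  n-nonane: x = 0.2172, y = 0.1043
  n-decane: x = 0.2961, y = 0.0888

β = 0.1958, x_ethylbenzene = 0.2151, y_ethylbenzene = 0.2044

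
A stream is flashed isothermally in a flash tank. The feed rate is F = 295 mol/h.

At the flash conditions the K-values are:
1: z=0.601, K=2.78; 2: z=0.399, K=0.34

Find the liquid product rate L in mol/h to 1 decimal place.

Rachford–Rice: g(V/F) = Σ zᵢ(Kᵢ−1)/(1+V/F(Kᵢ−1)) = 0.
Check two-phase: ΣzᵢKᵢ = 1.806 > 1 and Σzᵢ/Kᵢ = 1.390 > 1, so g(0) = 0.806 > 0 and g(1) = -0.390 < 0.
Binary case is linear: z₁(K₁−1)(1+V/F(K₂−1)) + z₂(K₂−1)(1+V/F(K₁−1)) = 0
⇒ V/F = [z₁(K₁−1)+z₂(K₂−1)] / [−(K₁−1)(K₂−1)] = 0.8064/1.1748 = 0.686
Then V = V/F·F = 0.6864·295 = 202.5 mol/h and L = F − V = 92.5 mol/h.

L = 92.5 mol/h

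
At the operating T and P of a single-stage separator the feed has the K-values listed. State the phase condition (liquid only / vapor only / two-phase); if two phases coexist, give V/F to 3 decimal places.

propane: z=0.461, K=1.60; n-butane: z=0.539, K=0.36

liquid only

ΣzᵢKᵢ = 0.932; Σzᵢ/Kᵢ = 1.785.
Since ΣzᵢKᵢ < 1 the mixture is below its bubble point — single liquid phase.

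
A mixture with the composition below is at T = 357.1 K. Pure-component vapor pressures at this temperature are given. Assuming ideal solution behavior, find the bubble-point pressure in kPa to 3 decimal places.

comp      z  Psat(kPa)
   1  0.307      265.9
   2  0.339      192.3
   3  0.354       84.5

At the bubble point ψ → 0, so ΣzᵢKᵢ = 1 with Kᵢ = Pᵢˢᵃᵗ/P ⇒ P = ΣzᵢPᵢˢᵃᵗ.
P = 0.307·265.9 + 0.339·192.3 + 0.354·84.5 = 176.734 kPa

Pbub = 176.734 kPa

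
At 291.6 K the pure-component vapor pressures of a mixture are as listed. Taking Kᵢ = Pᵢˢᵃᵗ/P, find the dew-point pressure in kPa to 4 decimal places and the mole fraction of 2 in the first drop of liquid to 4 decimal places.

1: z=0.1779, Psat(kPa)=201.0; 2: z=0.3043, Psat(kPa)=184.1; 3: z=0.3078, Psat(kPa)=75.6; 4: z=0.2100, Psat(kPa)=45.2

Pdew = 88.8460 kPa, x_2 = 0.1469

At the dew point ψ → 1, so Σzᵢ/Kᵢ = 1 with Kᵢ = Pᵢˢᵃᵗ/P ⇒ 1/P = Σzᵢ/Pᵢˢᵃᵗ.
1/P = 0.1779/201.0 + 0.3043/184.1 + 0.3078/75.6 + 0.2100/45.2 = 0.0112554 ⇒ P = 88.8460 kPa
xᵢ = zᵢP/Pᵢˢᵃᵗ ⇒ x_2 = 0.3043·88.8460/184.1 = 0.1469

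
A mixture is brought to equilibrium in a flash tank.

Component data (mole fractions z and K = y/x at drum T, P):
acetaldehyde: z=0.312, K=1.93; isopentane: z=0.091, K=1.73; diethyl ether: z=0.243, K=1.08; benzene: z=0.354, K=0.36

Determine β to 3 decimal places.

β = 0.347

Rachford–Rice: g(β) = Σ zᵢ(Kᵢ−1)/(1+β(Kᵢ−1)) = 0.
Check two-phase: ΣzᵢKᵢ = 1.149 > 1 and Σzᵢ/Kᵢ = 1.423 > 1, so g(0) = 0.149 > 0 and g(1) = -0.423 < 0.
Iterate (Newton) starting at β = 0.5:
  β = 0.500: g = -0.0678, g' = -0.467 → β = 0.355
  β = 0.355: g = -0.0033, g' = -0.427 → β = 0.347
Converged at β = 0.347.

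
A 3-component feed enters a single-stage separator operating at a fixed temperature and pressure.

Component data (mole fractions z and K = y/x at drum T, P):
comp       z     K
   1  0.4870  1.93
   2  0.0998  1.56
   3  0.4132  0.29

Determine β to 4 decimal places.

β = 0.3469

Newton–Raphson from β = 0.43:
  β = 0.4300: g = -0.05373, g' = -0.6669 → β = 0.3494
  β = 0.3494: g = -0.00160, g' = -0.6302 → β = 0.3469
Converged at β = 0.3469.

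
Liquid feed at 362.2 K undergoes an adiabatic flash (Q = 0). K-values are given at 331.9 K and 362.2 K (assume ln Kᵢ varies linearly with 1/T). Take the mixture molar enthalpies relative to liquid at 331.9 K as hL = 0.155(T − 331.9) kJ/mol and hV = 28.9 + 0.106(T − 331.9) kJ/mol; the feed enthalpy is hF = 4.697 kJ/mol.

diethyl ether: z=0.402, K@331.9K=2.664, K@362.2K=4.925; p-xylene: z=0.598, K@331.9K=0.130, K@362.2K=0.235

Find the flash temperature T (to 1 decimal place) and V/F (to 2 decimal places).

T = 335.2 K, V/F = 0.15

Adiabatic flash: solve Rachford–Rice at each trial T, then check hF = ψ·hV(T) + (1−ψ)·hL(T).
  T = 331.9 K: K = (2.664, 0.130), RR gives ψ = 0.103, H_out = 2.968 kJ/mol
  T = 362.2 K: K = (4.925, 0.235), RR gives ψ = 0.373, H_out = 14.926 kJ/mol
  T = 347.0 K: K = (3.667, 0.177), RR gives ψ = 0.264, H_out = 9.780 kJ/mol
  T = 339.4 K: K = (3.133, 0.152), RR gives ψ = 0.194, H_out = 6.691 kJ/mol
  T = 335.6 K: K = (2.889, 0.141), RR gives ψ = 0.151, H_out = 4.914 kJ/mol
  T = 333.8 K: K = (2.778, 0.135), RR gives ψ = 0.129, H_out = 3.997 kJ/mol
Linear interpolation between T = 333.8 (H_out = 3.997) and T = 335.6 (H_out = 4.914) on hF = 4.697 gives T ≈ 335.2 K, at which ψ = 0.15.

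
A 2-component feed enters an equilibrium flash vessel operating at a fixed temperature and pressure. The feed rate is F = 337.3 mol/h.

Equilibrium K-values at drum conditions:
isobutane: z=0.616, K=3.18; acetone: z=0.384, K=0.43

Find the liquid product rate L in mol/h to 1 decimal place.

L = 32.2 mol/h

Binary case is linear: z₁(K₁−1)(1+V/F(K₂−1)) + z₂(K₂−1)(1+V/F(K₁−1)) = 0
⇒ V/F = [z₁(K₁−1)+z₂(K₂−1)] / [−(K₁−1)(K₂−1)] = 1.1240/1.2426 = 0.905
Then V = V/F·F = 0.9046·337.3 = 305.1 mol/h and L = F − V = 32.2 mol/h.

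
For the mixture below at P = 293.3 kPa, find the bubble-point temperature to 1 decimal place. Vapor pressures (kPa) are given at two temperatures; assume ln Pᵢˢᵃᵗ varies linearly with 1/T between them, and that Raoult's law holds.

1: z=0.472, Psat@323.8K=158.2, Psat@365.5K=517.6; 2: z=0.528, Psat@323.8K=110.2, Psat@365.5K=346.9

T = 350.9 K

Bubble-point temperature: ΣzᵢPᵢˢᵃᵗ(T) = P. Interpolate ln Pᵢˢᵃᵗ = aᵢ + bᵢ/T.
  T = 323.8 K: ΣzᵢPᵢˢᵃᵗ = 132.86 kPa
  T = 365.5 K: ΣzᵢPᵢˢᵃᵗ = 427.47 kPa
  T = 344.6 K: ΣzᵢPᵢˢᵃᵗ = 246.53 kPa
  T = 355.1 K: ΣzᵢPᵢˢᵃᵗ = 327.70 kPa
  T = 349.9 K: ΣzᵢPᵢˢᵃᵗ = 285.22 kPa
  T = 352.5 K: ΣzᵢPᵢˢᵃᵗ = 305.88 kPa
Interpolating between 349.9 K and 352.5 K gives T ≈ 350.9 K.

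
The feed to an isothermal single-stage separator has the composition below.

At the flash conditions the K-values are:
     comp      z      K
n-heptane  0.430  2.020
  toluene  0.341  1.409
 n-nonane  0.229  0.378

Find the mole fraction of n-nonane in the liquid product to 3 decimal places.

x_n-nonane = 0.529

Newton iteration, ψ⁰ = 0.5:
  ψ = 0.500: g = 0.1995, g' = -0.422 → ψ = 0.973
  ψ = 0.973: g = -0.0406, g' = -0.710 → ψ = 0.915
  ψ = 0.915: g = -0.0025, g' = -0.628 → ψ = 0.911
Converged at ψ = 0.911.
Compositions from xᵢ = zᵢ/(1+ψ(Kᵢ−1)), yᵢ = Kᵢxᵢ:
  n-heptane: x = 0.223, y = 0.450
  toluene: x = 0.248, y = 0.350
  n-nonane: x = 0.529, y = 0.200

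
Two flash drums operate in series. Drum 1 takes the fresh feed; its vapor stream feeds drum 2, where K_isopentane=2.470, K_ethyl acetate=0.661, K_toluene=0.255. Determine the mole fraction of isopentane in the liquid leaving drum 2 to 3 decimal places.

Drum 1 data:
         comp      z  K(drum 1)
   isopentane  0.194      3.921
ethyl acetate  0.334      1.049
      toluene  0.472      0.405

x_isopentane (drum 2) = 0.262

Drum 1:
Iterate (Newton) starting at ψ₁ = 0.51:
  ψ₁ = 0.510: g = -0.1596, g' = -0.612 → ψ₁ = 0.249
  ψ₁ = 0.249: g = 0.0143, g' = -0.785 → ψ₁ = 0.268
Converged at ψ₁ = 0.268.
Drum-1 compositions:
  isopentane: x = 0.109, y = 0.427
  ethyl acetate: x = 0.330, y = 0.346
  toluene: x = 0.561, y = 0.227
Drum-2 feed = drum-1 vapor: z₂ = (0.4268, 0.3458, 0.2274).
Drum 2:
Newton iteration, ψ₂⁰ = 0.5:
  ψ₂ = 0.500: g = -0.0496, g' = -0.685 → ψ₂ = 0.428
  ψ₂ = 0.428: g = -0.0005, g' = -0.674 → ψ₂ = 0.427
Converged at ψ₂ = 0.427.
  isopentane: x = 0.262, y = 0.648
  ethyl acetate: x = 0.404, y = 0.267
  toluene: x = 0.333, y = 0.085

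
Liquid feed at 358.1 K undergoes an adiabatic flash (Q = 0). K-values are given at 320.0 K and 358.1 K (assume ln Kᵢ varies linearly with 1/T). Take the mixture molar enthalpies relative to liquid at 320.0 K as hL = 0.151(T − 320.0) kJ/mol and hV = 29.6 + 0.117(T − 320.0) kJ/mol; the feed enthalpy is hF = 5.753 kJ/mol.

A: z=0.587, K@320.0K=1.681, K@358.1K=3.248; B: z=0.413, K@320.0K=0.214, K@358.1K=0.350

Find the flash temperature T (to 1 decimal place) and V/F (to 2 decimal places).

T = 321.5 K, V/F = 0.19

Adiabatic flash: solve Rachford–Rice at each trial T, then check hF = ψ·hV(T) + (1−ψ)·hL(T).
  T = 320.0 K: K = (1.681, 0.214), RR gives ψ = 0.140, H_out = 4.155 kJ/mol
  T = 358.1 K: K = (3.248, 0.350), RR gives ψ = 0.719, H_out = 26.114 kJ/mol
  T = 339.1 K: K = (2.382, 0.278), RR gives ψ = 0.514, H_out = 17.761 kJ/mol
  T = 329.6 K: K = (2.013, 0.245), RR gives ψ = 0.370, H_out = 12.272 kJ/mol
  T = 324.8 K: K = (1.842, 0.229), RR gives ψ = 0.271, H_out = 8.702 kJ/mol
  T = 322.4 K: K = (1.760, 0.221), RR gives ψ = 0.211, H_out = 6.585 kJ/mol
  T = 321.2 K: K = (1.720, 0.218), RR gives ψ = 0.177, H_out = 5.414 kJ/mol
Linear interpolation between T = 321.2 (H_out = 5.414) and T = 322.4 (H_out = 6.585) on hF = 5.753 gives T ≈ 321.5 K, at which ψ = 0.19.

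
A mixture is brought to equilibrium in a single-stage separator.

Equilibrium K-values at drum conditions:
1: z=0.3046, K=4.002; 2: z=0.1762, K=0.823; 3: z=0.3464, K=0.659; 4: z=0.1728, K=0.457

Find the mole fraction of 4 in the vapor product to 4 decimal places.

Rachford–Rice: g(V/F) = Σ zᵢ(Kᵢ−1)/(1+V/F(Kᵢ−1)) = 0.
Feasibility: ΣzᵢKᵢ = 1.6713, Σzᵢ/Kᵢ = 1.1940 — both > 1, two phases present.
Newton iteration, V/F⁰ = 0.67:
  V/F = 0.6700: g = -0.03232, g' = -0.5034 → V/F = 0.6058
  V/F = 0.6058: g = 0.00078, g' = -0.5296 → V/F = 0.6073
Converged at V/F = 0.6073.
Compositions from xᵢ = zᵢ/(1+V/F(Kᵢ−1)), yᵢ = Kᵢxᵢ:
  1: x = 0.1079, y = 0.4318
  2: x = 0.1974, y = 0.1625
  3: x = 0.4369, y = 0.2879
  4: x = 0.2578, y = 0.1178

y_4 = 0.1178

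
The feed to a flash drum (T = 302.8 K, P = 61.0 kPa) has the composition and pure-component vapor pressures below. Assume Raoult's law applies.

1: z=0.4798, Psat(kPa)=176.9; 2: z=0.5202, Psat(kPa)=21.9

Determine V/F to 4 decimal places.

V/F = 0.4747

Raoult's law: Kᵢ = Pᵢˢᵃᵗ/P = Pᵢˢᵃᵗ/61.0.
  K_1 = 176.9/61.0 = 2.900000, K_2 = 21.9/61.0 = 0.359016
Material balance + equilibrium reduce to Σ zᵢ(Kᵢ−1)/(1+V/F(Kᵢ−1)) = 0.
Check two-phase: ΣzᵢKᵢ = 1.5782 > 1 and Σzᵢ/Kᵢ = 1.6144 > 1, so g(0) = 0.5782 > 0 and g(1) = -0.6144 < 0.
Binary case is linear: z₁(K₁−1)(1+V/F(K₂−1)) + z₂(K₂−1)(1+V/F(K₁−1)) = 0
⇒ V/F = [z₁(K₁−1)+z₂(K₂−1)] / [−(K₁−1)(K₂−1)] = 0.57818/1.21787 = 0.4747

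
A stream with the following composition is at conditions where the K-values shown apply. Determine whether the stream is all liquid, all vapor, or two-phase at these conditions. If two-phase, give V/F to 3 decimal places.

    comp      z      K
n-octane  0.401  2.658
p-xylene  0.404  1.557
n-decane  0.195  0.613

ΣzᵢKᵢ = 1.814; Σzᵢ/Kᵢ = 0.728.
Since Σzᵢ/Kᵢ < 1 the mixture is above its dew point — single vapor phase.

all vapor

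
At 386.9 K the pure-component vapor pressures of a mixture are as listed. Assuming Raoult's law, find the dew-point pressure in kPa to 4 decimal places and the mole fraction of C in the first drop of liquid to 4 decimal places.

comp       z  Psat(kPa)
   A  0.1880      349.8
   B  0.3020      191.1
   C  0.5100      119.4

Pdew = 156.5158 kPa, x_C = 0.6685

At the dew point ψ → 1, so Σzᵢ/Kᵢ = 1 with Kᵢ = Pᵢˢᵃᵗ/P ⇒ 1/P = Σzᵢ/Pᵢˢᵃᵗ.
1/P = 0.1880/349.8 + 0.3020/191.1 + 0.5100/119.4 = 0.0063891 ⇒ P = 156.5158 kPa
xᵢ = zᵢP/Pᵢˢᵃᵗ ⇒ x_C = 0.5100·156.5158/119.4 = 0.6685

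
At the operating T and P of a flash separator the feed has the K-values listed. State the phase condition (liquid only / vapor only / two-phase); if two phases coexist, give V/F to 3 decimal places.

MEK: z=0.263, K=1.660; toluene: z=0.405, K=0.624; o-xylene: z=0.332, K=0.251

ΣzᵢKᵢ = 0.773; Σzᵢ/Kᵢ = 2.130.
Since ΣzᵢKᵢ < 1 the mixture is below its bubble point — single liquid phase.

liquid only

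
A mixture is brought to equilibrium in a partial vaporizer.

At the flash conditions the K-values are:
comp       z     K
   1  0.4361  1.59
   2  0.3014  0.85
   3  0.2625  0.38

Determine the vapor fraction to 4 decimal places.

Let ψ = V/F and solve Σ zᵢ(Kᵢ−1)/(1+ψ(Kᵢ−1)) = 0.
Feasibility: ΣzᵢKᵢ = 1.0493, Σzᵢ/Kᵢ = 1.3197 — both > 1, two phases present.
Iterate (Newton) starting at ψ = 0.5:
  ψ = 0.5000: g = -0.08606, g' = -0.3104 → ψ = 0.2227
  ψ = 0.2227: g = -0.00819, g' = -0.2617 → ψ = 0.1915
  ψ = 0.1915: g = -0.00003, g' = -0.2597 → ψ = 0.1913
Converged at ψ = 0.1913.

ψ = 0.1913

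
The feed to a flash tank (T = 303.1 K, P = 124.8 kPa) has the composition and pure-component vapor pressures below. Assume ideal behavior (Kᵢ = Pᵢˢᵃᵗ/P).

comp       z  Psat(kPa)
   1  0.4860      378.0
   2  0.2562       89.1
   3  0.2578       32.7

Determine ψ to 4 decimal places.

ψ = 0.6165

Raoult's law: Kᵢ = Pᵢˢᵃᵗ/P = Pᵢˢᵃᵗ/124.8.
  K_1 = 378.0/124.8 = 3.028846, K_2 = 89.1/124.8 = 0.713942, K_3 = 32.7/124.8 = 0.262019
Material balance + equilibrium reduce to Σ zᵢ(Kᵢ−1)/(1+ψ(Kᵢ−1)) = 0.
Check two-phase: ΣzᵢKᵢ = 1.7225 > 1 and Σzᵢ/Kᵢ = 1.5032 > 1, so g(0) = 0.7225 > 0 and g(1) = -0.5032 < 0.
Iterate (Newton) starting at ψ = 0.5:
  ψ = 0.5000: g = 0.10246, g' = -0.8741 → ψ = 0.6172
  ψ = 0.6172: g = -0.00060, g' = -0.8988 → ψ = 0.6165
Converged at ψ = 0.6165.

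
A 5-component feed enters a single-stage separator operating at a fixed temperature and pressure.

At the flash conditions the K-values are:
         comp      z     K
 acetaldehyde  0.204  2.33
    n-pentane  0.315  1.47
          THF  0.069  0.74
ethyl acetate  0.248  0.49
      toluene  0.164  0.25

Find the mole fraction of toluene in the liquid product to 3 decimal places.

x_toluene = 0.210

Let ψ = V/F and solve Σ zᵢ(Kᵢ−1)/(1+ψ(Kᵢ−1)) = 0.
Check two-phase: ΣzᵢKᵢ = 1.152 > 1 and Σzᵢ/Kᵢ = 1.557 > 1, so g(0) = 0.152 > 0 and g(1) = -0.557 < 0.
Newton iteration, ψ⁰ = 0.57:
  ψ = 0.570: g = -0.1431, g' = -0.576 → ψ = 0.322
  ψ = 0.322: g = -0.0143, g' = -0.488 → ψ = 0.292
Converged at ψ = 0.292.
Compositions from xᵢ = zᵢ/(1+ψ(Kᵢ−1)), yᵢ = Kᵢxᵢ:
  acetaldehyde: x = 0.147, y = 0.342
  n-pentane: x = 0.277, y = 0.407
  THF: x = 0.075, y = 0.055
  ethyl acetate: x = 0.291, y = 0.143
  toluene: x = 0.210, y = 0.053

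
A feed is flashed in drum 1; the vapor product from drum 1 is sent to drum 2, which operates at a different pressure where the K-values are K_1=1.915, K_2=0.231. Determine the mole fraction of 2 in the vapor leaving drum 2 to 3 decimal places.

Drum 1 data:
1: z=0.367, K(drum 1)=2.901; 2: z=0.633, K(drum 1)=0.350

Drum 1:
Material balance + equilibrium reduce to Σ zᵢ(Kᵢ−1)/(1+ψ₁(Kᵢ−1)) = 0.
Check two-phase: ΣzᵢKᵢ = 1.286 > 1 and Σzᵢ/Kᵢ = 1.935 > 1, so g(0) = 0.286 > 0 and g(1) = -0.935 < 0.
Binary case is linear: z₁(K₁−1)(1+ψ₁(K₂−1)) + z₂(K₂−1)(1+ψ₁(K₁−1)) = 0
⇒ ψ₁ = [z₁(K₁−1)+z₂(K₂−1)] / [−(K₁−1)(K₂−1)] = 0.2862/1.2356 = 0.232
Drum-1 compositions:
  1: x = 0.255, y = 0.739
  2: x = 0.745, y = 0.261
Drum-2 feed = drum-1 vapor: z₂ = (0.7392, 0.2608).
Drum 2:
Material balance + equilibrium reduce to Σ zᵢ(Kᵢ−1)/(1+ψ₂(Kᵢ−1)) = 0.
g(0) = ΣzᵢKᵢ − 1 = 0.476 and g(1) = 1 − Σzᵢ/Kᵢ = -0.515, so a root lies in (0, 1).
Binary case is linear: z₁(K₁−1)(1+ψ₂(K₂−1)) + z₂(K₂−1)(1+ψ₂(K₁−1)) = 0
⇒ ψ₂ = [z₁(K₁−1)+z₂(K₂−1)] / [−(K₁−1)(K₂−1)] = 0.4758/0.7036 = 0.676
  1: x = 0.457, y = 0.874
  2: x = 0.543, y = 0.126

y_2 (drum 2) = 0.126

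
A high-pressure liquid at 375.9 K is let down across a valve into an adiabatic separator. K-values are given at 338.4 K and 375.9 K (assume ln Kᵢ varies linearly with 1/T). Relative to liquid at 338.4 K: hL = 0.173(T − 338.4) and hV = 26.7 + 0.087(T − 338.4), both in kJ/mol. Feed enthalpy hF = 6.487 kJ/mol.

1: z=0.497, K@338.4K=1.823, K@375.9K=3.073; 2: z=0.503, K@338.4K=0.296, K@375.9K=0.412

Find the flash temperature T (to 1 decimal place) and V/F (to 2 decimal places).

T = 343.9 K, V/F = 0.21

Adiabatic flash: solve Rachford–Rice at each trial T, then check hF = ψ·hV(T) + (1−ψ)·hL(T).
  T = 338.4 K: K = (1.823, 0.296), RR gives ψ = 0.095, H_out = 2.531 kJ/mol
  T = 375.9 K: K = (3.073, 0.412), RR gives ψ = 0.603, H_out = 20.633 kJ/mol
  T = 357.1 K: K = (2.398, 0.352), RR gives ψ = 0.407, H_out = 13.454 kJ/mol
  T = 347.8 K: K = (2.100, 0.324), RR gives ψ = 0.278, H_out = 8.815 kJ/mol
  T = 343.1 K: K = (1.959, 0.310), RR gives ψ = 0.195, H_out = 5.948 kJ/mol
  T = 345.5 K: K = (2.030, 0.317), RR gives ψ = 0.239, H_out = 7.469 kJ/mol
  T = 344.3 K: K = (1.994, 0.313), RR gives ψ = 0.218, H_out = 6.724 kJ/mol
Linear interpolation between T = 343.1 (H_out = 5.948) and T = 344.3 (H_out = 6.724) on hF = 6.487 gives T ≈ 343.9 K, at which ψ = 0.21.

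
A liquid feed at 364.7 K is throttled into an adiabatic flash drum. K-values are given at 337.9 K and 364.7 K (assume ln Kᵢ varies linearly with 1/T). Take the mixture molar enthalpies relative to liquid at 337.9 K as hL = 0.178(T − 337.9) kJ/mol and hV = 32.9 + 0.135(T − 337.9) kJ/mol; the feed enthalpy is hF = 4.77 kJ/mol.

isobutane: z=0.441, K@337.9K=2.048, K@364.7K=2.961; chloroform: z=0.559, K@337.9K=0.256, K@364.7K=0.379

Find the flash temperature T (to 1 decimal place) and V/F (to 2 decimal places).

Adiabatic flash: solve Rachford–Rice at each trial T, then check hF = ψ·hV(T) + (1−ψ)·hL(T).
  T = 337.9 K: K = (2.048, 0.256), RR gives ψ = 0.059, H_out = 1.952 kJ/mol
  T = 364.7 K: K = (2.961, 0.379), RR gives ψ = 0.425, H_out = 18.266 kJ/mol
  T = 351.3 K: K = (2.480, 0.314), RR gives ψ = 0.265, H_out = 10.950 kJ/mol
  T = 344.6 K: K = (2.258, 0.284), RR gives ψ = 0.172, H_out = 6.786 kJ/mol
  T = 341.2 K: K = (2.150, 0.270), RR gives ψ = 0.118, H_out = 4.439 kJ/mol
  T = 342.9 K: K = (2.203, 0.277), RR gives ψ = 0.145, H_out = 5.637 kJ/mol
Linear interpolation between T = 341.2 (H_out = 4.439) and T = 342.9 (H_out = 5.637) on hF = 4.77 gives T ≈ 341.7 K, at which ψ = 0.13.

T = 341.7 K, V/F = 0.13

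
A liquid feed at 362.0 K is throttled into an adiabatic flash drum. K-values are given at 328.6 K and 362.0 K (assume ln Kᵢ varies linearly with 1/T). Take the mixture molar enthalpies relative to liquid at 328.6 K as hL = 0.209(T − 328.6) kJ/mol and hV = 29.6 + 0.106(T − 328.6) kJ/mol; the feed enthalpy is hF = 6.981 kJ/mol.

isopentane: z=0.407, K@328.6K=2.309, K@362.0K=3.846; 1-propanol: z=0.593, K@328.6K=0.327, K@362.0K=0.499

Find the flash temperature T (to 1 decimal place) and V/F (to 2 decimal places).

Adiabatic flash: solve Rachford–Rice at each trial T, then check hF = ψ·hV(T) + (1−ψ)·hL(T).
  T = 328.6 K: K = (2.309, 0.327), RR gives ψ = 0.152, H_out = 4.491 kJ/mol
  T = 362.0 K: K = (3.846, 0.499), RR gives ψ = 0.604, H_out = 22.781 kJ/mol
  T = 345.3 K: K = (3.017, 0.408), RR gives ψ = 0.394, H_out = 14.464 kJ/mol
  T = 337.0 K: K = (2.650, 0.367), RR gives ψ = 0.283, H_out = 9.893 kJ/mol
  T = 332.8 K: K = (2.476, 0.346), RR gives ψ = 0.221, H_out = 7.323 kJ/mol
  T = 330.7 K: K = (2.392, 0.337), RR gives ψ = 0.187, H_out = 5.945 kJ/mol
Linear interpolation between T = 330.7 (H_out = 5.945) and T = 332.8 (H_out = 7.323) on hF = 6.981 gives T ≈ 332.3 K, at which ψ = 0.21.

T = 332.3 K, V/F = 0.21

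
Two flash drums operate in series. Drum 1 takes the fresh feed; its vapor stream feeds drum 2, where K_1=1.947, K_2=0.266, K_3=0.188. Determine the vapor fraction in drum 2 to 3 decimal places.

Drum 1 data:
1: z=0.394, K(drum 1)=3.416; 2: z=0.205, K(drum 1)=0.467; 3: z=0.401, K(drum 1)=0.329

V/F (drum 2) = 0.586

Drum 1:
Let ψ₁ = V/F and solve Σ zᵢ(Kᵢ−1)/(1+ψ₁(Kᵢ−1)) = 0.
Feasibility: ΣzᵢKᵢ = 1.574, Σzᵢ/Kᵢ = 1.773 — both > 1, two phases present.
Newton–Raphson from ψ₁ = 0.69:
  ψ₁ = 0.690: g = -0.3170, g' = -1.095 → ψ₁ = 0.401
  ψ₁ = 0.401: g = -0.0231, g' = -1.026 → ψ₁ = 0.378
Converged at ψ₁ = 0.378.
Drum-1 compositions:
  1: x = 0.206, y = 0.703
  2: x = 0.257, y = 0.120
  3: x = 0.537, y = 0.177
Drum-2 feed = drum-1 vapor: z₂ = (0.7033, 0.1199, 0.1768).
Drum 2:
Newton–Raphson from ψ₂ = 0.5:
  ψ₂ = 0.500: g = 0.0713, g' = -0.782 → ψ₂ = 0.591
  ψ₂ = 0.591: g = -0.0046, g' = -0.892 → ψ₂ = 0.586
Converged at ψ₂ = 0.586.
  1: x = 0.452, y = 0.881
  2: x = 0.210, y = 0.056
  3: x = 0.337, y = 0.063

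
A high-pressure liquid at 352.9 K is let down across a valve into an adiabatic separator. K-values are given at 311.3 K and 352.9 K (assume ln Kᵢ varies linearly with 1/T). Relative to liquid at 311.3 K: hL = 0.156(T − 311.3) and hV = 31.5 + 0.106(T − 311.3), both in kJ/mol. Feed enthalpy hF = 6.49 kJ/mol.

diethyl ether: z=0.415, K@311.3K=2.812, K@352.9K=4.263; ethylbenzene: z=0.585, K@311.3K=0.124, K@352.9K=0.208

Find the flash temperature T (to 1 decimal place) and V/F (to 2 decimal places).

Adiabatic flash: solve Rachford–Rice at each trial T, then check hF = ψ·hV(T) + (1−ψ)·hL(T).
  T = 311.3 K: K = (2.812, 0.124), RR gives ψ = 0.151, H_out = 4.753 kJ/mol
  T = 352.9 K: K = (4.263, 0.208), RR gives ψ = 0.345, H_out = 16.631 kJ/mol
  T = 332.1 K: K = (3.508, 0.163), RR gives ψ = 0.263, H_out = 11.246 kJ/mol
  T = 321.7 K: K = (3.152, 0.143), RR gives ψ = 0.212, H_out = 8.201 kJ/mol
  T = 316.5 K: K = (2.980, 0.133), RR gives ψ = 0.183, H_out = 6.539 kJ/mol
  T = 313.9 K: K = (2.895, 0.129), RR gives ψ = 0.168, H_out = 5.663 kJ/mol
  T = 315.2 K: K = (2.938, 0.131), RR gives ψ = 0.176, H_out = 6.105 kJ/mol
Linear interpolation between T = 315.2 (H_out = 6.105) and T = 316.5 (H_out = 6.539) on hF = 6.49 gives T ≈ 316.4 K, at which ψ = 0.18.

T = 316.4 K, V/F = 0.18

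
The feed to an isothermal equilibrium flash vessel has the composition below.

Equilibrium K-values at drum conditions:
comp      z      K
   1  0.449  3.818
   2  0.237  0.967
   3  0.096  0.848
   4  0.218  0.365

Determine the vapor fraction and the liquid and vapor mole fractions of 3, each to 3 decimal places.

ψ = 0.913, x_3 = 0.111, y_3 = 0.095

Let ψ = V/F and solve Σ zᵢ(Kᵢ−1)/(1+ψ(Kᵢ−1)) = 0.
Check two-phase: ΣzᵢKᵢ = 2.104 > 1 and Σzᵢ/Kᵢ = 1.073 > 1, so g(0) = 1.104 > 0 and g(1) = -0.073 < 0.
Iterate (Newton) starting at ψ = 0.53:
  ψ = 0.530: g = 0.2749, g' = -0.776 → ψ = 0.884
  ψ = 0.884: g = 0.0217, g' = -0.753 → ψ = 0.913
Converged at ψ = 0.913.
Compositions from xᵢ = zᵢ/(1+ψ(Kᵢ−1)), yᵢ = Kᵢxᵢ:
  1: x = 0.126, y = 0.480
  2: x = 0.244, y = 0.236
  3: x = 0.111, y = 0.095
  4: x = 0.518, y = 0.189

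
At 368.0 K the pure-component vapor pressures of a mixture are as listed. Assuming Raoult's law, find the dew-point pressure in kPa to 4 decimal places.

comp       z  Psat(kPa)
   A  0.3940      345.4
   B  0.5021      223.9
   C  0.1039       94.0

At the dew point ψ → 1, so Σzᵢ/Kᵢ = 1 with Kᵢ = Pᵢˢᵃᵗ/P ⇒ 1/P = Σzᵢ/Pᵢˢᵃᵗ.
1/P = 0.3940/345.4 + 0.5021/223.9 + 0.1039/94.0 = 0.0044885 ⇒ P = 222.7894 kPa

Pdew = 222.7894 kPa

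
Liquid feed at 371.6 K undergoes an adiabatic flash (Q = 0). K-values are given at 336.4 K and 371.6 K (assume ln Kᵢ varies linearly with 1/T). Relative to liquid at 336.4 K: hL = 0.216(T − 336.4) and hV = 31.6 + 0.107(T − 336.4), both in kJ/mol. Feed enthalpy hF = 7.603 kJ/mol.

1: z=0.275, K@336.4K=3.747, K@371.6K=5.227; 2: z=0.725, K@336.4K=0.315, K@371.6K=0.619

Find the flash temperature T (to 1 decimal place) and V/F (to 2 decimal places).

Adiabatic flash: solve Rachford–Rice at each trial T, then check hF = ψ·hV(T) + (1−ψ)·hL(T).
  T = 336.4 K: K = (3.747, 0.315), RR gives ψ = 0.138, H_out = 4.346 kJ/mol
  T = 371.6 K: K = (5.227, 0.619), RR gives ψ = 0.550, H_out = 22.880 kJ/mol
  T = 354.0 K: K = (4.462, 0.449), RR gives ψ = 0.290, H_out = 12.402 kJ/mol
  T = 345.2 K: K = (4.098, 0.378), RR gives ψ = 0.208, H_out = 8.273 kJ/mol
  T = 340.8 K: K = (3.921, 0.345), RR gives ψ = 0.172, H_out = 6.299 kJ/mol
  T = 343.0 K: K = (4.009, 0.361), RR gives ψ = 0.190, H_out = 7.282 kJ/mol
Linear interpolation between T = 343.0 (H_out = 7.282) and T = 345.2 (H_out = 8.273) on hF = 7.603 gives T ≈ 343.7 K, at which ψ = 0.20.

T = 343.7 K, V/F = 0.20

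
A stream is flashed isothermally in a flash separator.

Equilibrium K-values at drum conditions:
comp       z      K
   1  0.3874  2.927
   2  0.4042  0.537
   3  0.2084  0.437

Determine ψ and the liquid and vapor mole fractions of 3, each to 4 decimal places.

ψ = 0.4594, x_3 = 0.2811, y_3 = 0.1228

Newton iteration, ψ⁰ = 0.59:
  ψ = 0.5900: g = -0.08383, g' = -0.6272 → ψ = 0.4563
  ψ = 0.4563: g = 0.00205, g' = -0.6662 → ψ = 0.4594
Converged at ψ = 0.4594.
Compositions from xᵢ = zᵢ/(1+ψ(Kᵢ−1)), yᵢ = Kᵢxᵢ:
  1: x = 0.2055, y = 0.6015
  2: x = 0.5134, y = 0.2757
  3: x = 0.2811, y = 0.1228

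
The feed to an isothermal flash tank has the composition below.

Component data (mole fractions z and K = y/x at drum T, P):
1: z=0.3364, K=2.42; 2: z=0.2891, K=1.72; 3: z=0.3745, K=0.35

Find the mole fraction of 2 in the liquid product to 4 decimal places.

Material balance + equilibrium reduce to Σ zᵢ(Kᵢ−1)/(1+ψ(Kᵢ−1)) = 0.
Feasibility: ΣzᵢKᵢ = 1.4424, Σzᵢ/Kᵢ = 1.3771 — both > 1, two phases present.
Newton iteration, ψ⁰ = 0.47:
  ψ = 0.4700: g = 0.09151, g' = -0.6557 → ψ = 0.6096
  ψ = 0.6096: g = -0.00245, g' = -0.7013 → ψ = 0.6061
Converged at ψ = 0.6061.
Compositions from xᵢ = zᵢ/(1+ψ(Kᵢ−1)), yᵢ = Kᵢxᵢ:
  1: x = 0.1808, y = 0.4375
  2: x = 0.2013, y = 0.3462
  3: x = 0.6179, y = 0.2163

x_2 = 0.2013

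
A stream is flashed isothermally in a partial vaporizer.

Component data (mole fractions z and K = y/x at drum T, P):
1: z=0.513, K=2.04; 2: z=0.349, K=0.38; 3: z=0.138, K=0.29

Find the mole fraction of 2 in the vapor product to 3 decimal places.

Material balance + equilibrium reduce to Σ zᵢ(Kᵢ−1)/(1+β(Kᵢ−1)) = 0.
Feasibility: ΣzᵢKᵢ = 1.219, Σzᵢ/Kᵢ = 1.646 — both > 1, two phases present.
Iterate (Newton) starting at β = 0.5:
  β = 0.500: g = -0.1145, g' = -0.689 → β = 0.334
  β = 0.334: g = -0.0053, g' = -0.639 → β = 0.326
Converged at β = 0.326.
Compositions from xᵢ = zᵢ/(1+β(Kᵢ−1)), yᵢ = Kᵢxᵢ:
  1: x = 0.383, y = 0.782
  2: x = 0.437, y = 0.166
  3: x = 0.179, y = 0.052

y_2 = 0.166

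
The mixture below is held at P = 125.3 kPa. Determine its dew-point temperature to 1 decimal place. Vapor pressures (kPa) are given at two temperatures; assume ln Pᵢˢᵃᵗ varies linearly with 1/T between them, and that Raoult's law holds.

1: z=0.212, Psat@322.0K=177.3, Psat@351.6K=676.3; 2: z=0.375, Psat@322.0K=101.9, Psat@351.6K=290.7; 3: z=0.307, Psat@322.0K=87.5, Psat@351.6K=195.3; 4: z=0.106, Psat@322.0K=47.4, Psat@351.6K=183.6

T = 329.5 K

Dew-point temperature: Σzᵢ·P/Pᵢˢᵃᵗ(T) = 1. Interpolate ln Pᵢˢᵃᵗ = aᵢ + bᵢ/T.
  T = 322.0 K: ΣzᵢP/Pᵢˢᵃᵗ = 1.3308
  T = 351.6 K: ΣzᵢP/Pᵢˢᵃᵗ = 0.4702
  T = 336.8 K: ΣzᵢP/Pᵢˢᵃᵗ = 0.7686
  T = 329.4 K: ΣzᵢP/Pᵢˢᵃᵗ = 1.0035
  T = 333.1 K: ΣzᵢP/Pᵢˢᵃᵗ = 0.8766
  T = 331.2 K: ΣzᵢP/Pᵢˢᵃᵗ = 0.9392
Interpolating between 329.4 K and 331.2 K gives T ≈ 329.5 K.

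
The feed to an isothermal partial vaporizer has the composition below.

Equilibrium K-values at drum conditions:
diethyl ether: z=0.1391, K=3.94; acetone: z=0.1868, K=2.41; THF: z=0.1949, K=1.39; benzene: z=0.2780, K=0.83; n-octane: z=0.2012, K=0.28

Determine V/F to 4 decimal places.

Rachford–Rice: g(V/F) = Σ zᵢ(Kᵢ−1)/(1+V/F(Kᵢ−1)) = 0.
Check two-phase: ΣzᵢKᵢ = 1.5562 > 1 and Σzᵢ/Kᵢ = 1.3065 > 1, so g(0) = 0.5562 > 0 and g(1) = -0.3065 < 0.
Iterate (Newton) starting at V/F = 0.38:
  V/F = 0.3800: g = 0.18091, g' = -0.6550 → V/F = 0.6562
  V/F = 0.6562: g = 0.00915, g' = -0.6441 → V/F = 0.6704
  V/F = 0.6704: g = -0.00006, g' = -0.6530 → V/F = 0.6703
Converged at V/F = 0.6703.

V/F = 0.6703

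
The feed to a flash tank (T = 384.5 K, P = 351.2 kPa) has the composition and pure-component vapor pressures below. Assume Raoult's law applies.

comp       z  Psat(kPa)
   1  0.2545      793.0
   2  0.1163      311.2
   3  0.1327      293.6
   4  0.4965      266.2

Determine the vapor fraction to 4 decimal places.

Raoult's law: Kᵢ = Pᵢˢᵃᵗ/P = Pᵢˢᵃᵗ/351.2.
  K_1 = 793.0/351.2 = 2.257973, K_2 = 311.2/351.2 = 0.886105, K_3 = 293.6/351.2 = 0.835991, K_4 = 266.2/351.2 = 0.757973
Let ψ = V/F and solve Σ zᵢ(Kᵢ−1)/(1+ψ(Kᵢ−1)) = 0.
g(0) = ΣzᵢKᵢ − 1 = 0.1650 and g(1) = 1 − Σzᵢ/Kᵢ = -0.0577, so a root lies in (0, 1).
Newton–Raphson from ψ = 0.5:
  ψ = 0.5000: g = 0.02207, g' = -0.1953 → ψ = 0.6130
  ψ = 0.6130: g = 0.00123, g' = -0.1746 → ψ = 0.6200
Converged at ψ = 0.6200.

ψ = 0.6200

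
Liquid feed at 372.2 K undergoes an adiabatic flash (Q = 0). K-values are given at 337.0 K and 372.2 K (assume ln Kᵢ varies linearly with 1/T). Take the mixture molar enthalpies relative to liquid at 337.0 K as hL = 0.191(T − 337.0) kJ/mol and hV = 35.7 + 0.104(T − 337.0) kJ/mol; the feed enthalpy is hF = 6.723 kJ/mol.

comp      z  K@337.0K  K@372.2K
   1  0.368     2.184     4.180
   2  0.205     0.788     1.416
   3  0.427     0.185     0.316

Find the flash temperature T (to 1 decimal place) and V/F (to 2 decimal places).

T = 341.9 K, V/F = 0.16

Adiabatic flash: solve Rachford–Rice at each trial T, then check hF = ψ·hV(T) + (1−ψ)·hL(T).
  T = 337.0 K: K = (2.184, 0.788, 0.185), RR gives ψ = 0.056, H_out = 1.999 kJ/mol
  T = 372.2 K: K = (4.180, 1.416, 0.316), RR gives ψ = 0.576, H_out = 25.526 kJ/mol
  T = 354.6 K: K = (3.071, 1.072, 0.245), RR gives ψ = 0.368, H_out = 15.949 kJ/mol
  T = 345.8 K: K = (2.601, 0.923, 0.214), RR gives ψ = 0.235, H_out = 9.892 kJ/mol
  T = 341.4 K: K = (2.386, 0.854, 0.199), RR gives ψ = 0.153, H_out = 6.257 kJ/mol
  T = 343.6 K: K = (2.492, 0.888, 0.206), RR gives ψ = 0.196, H_out = 8.139 kJ/mol
Linear interpolation between T = 341.4 (H_out = 6.257) and T = 343.6 (H_out = 8.139) on hF = 6.723 gives T ≈ 341.9 K, at which ψ = 0.16.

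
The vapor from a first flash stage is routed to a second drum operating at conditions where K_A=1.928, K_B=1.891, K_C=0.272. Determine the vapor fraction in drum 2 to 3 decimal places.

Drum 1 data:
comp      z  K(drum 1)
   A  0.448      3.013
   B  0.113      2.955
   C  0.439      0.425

Drum 1:
Material balance + equilibrium reduce to Σ zᵢ(Kᵢ−1)/(1+ψ₁(Kᵢ−1)) = 0.
Feasibility: ΣzᵢKᵢ = 1.870, Σzᵢ/Kᵢ = 1.220 — both > 1, two phases present.
Newton–Raphson from ψ₁ = 0.5:
  ψ₁ = 0.500: g = 0.2069, g' = -0.847 → ψ₁ = 0.744
  ψ₁ = 0.744: g = 0.0098, g' = -0.806 → ψ₁ = 0.756
Converged at ψ₁ = 0.756.
Drum-1 compositions:
  A: x = 0.178, y = 0.535
  B: x = 0.046, y = 0.135
  C: x = 0.777, y = 0.330
Drum-2 feed = drum-1 vapor: z₂ = (0.5351, 0.1347, 0.3301).
Drum 2:
Material balance + equilibrium reduce to Σ zᵢ(Kᵢ−1)/(1+ψ₂(Kᵢ−1)) = 0.
Feasibility: ΣzᵢKᵢ = 1.376, Σzᵢ/Kᵢ = 1.563 — both > 1, two phases present.
Newton iteration, ψ₂⁰ = 0.46:
  ψ₂ = 0.460: g = 0.0718, g' = -0.676 → ψ₂ = 0.566
  ψ₂ = 0.566: g = -0.0036, g' = -0.752 → ψ₂ = 0.561
Converged at ψ₂ = 0.561.
  A: x = 0.352, y = 0.678
  B: x = 0.090, y = 0.170
  C: x = 0.558, y = 0.152

V/F (drum 2) = 0.561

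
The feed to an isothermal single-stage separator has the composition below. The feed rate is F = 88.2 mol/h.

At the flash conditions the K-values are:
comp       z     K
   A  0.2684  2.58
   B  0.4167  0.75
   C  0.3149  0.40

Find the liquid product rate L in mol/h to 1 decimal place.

Material balance + equilibrium reduce to Σ zᵢ(Kᵢ−1)/(1+V/F(Kᵢ−1)) = 0.
Feasibility: ΣzᵢKᵢ = 1.1310, Σzᵢ/Kᵢ = 1.4469 — both > 1, two phases present.
Newton–Raphson from V/F = 0.45:
  V/F = 0.4500: g = -0.12835, g' = -0.4747 → V/F = 0.1796
  V/F = 0.1796: g = 0.00950, g' = -0.5775 → V/F = 0.1961
  V/F = 0.1961: g = 0.00010, g' = -0.5650 → V/F = 0.1962
Converged at V/F = 0.1962.
Then V = V/F·F = 0.1962·88.2 = 17.3 mol/h and L = F − V = 70.9 mol/h.

L = 70.9 mol/h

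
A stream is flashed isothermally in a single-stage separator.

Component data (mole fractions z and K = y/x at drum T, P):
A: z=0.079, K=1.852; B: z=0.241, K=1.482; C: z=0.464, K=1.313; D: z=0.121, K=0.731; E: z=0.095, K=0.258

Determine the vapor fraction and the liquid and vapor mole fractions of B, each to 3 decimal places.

Newton iteration, ψ⁰ = 0.5:
  ψ = 0.500: g = 0.1167, g' = -0.242 → ψ = 0.981
  ψ = 0.981: g = -0.0770, g' = -0.794 → ψ = 0.884
  ψ = 0.884: g = -0.0142, g' = -0.532 → ψ = 0.858
  ψ = 0.858: g = -0.0006, g' = -0.486 → ψ = 0.856
Converged at ψ = 0.856.
Compositions from xᵢ = zᵢ/(1+ψ(Kᵢ−1)), yᵢ = Kᵢxᵢ:
  A: x = 0.046, y = 0.085
  B: x = 0.171, y = 0.253
  C: x = 0.366, y = 0.480
  D: x = 0.157, y = 0.115
  E: x = 0.261, y = 0.067

ψ = 0.856, x_B = 0.171, y_B = 0.253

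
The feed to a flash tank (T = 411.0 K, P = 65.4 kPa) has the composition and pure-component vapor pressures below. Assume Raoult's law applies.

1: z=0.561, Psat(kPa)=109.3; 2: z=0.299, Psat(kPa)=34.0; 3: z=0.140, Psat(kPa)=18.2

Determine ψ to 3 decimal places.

ψ = 0.343

Raoult's law: Kᵢ = Pᵢˢᵃᵗ/P = Pᵢˢᵃᵗ/65.4.
  K_1 = 109.3/65.4 = 1.67125, K_2 = 34.0/65.4 = 0.51988, K_3 = 18.2/65.4 = 0.27829
Newton iteration, ψ⁰ = 0.63:
  ψ = 0.630: g = -0.1264, g' = -0.512 → ψ = 0.383
  ψ = 0.383: g = -0.0159, g' = -0.403 → ψ = 0.343
Converged at ψ = 0.343.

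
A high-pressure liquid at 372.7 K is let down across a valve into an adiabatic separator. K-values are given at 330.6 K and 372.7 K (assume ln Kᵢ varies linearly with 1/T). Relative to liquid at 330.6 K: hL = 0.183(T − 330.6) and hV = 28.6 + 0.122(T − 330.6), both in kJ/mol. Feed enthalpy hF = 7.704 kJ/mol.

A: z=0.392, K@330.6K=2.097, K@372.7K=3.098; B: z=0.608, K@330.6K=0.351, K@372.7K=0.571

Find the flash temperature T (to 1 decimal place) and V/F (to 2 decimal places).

Adiabatic flash: solve Rachford–Rice at each trial T, then check hF = ψ·hV(T) + (1−ψ)·hL(T).
  T = 330.6 K: K = (2.097, 0.351), RR gives ψ = 0.050, H_out = 1.423 kJ/mol
  T = 372.7 K: K = (3.098, 0.571), RR gives ψ = 0.624, H_out = 23.947 kJ/mol
  T = 351.6 K: K = (2.578, 0.454), RR gives ψ = 0.333, H_out = 12.928 kJ/mol
  T = 341.1 K: K = (2.332, 0.401), RR gives ψ = 0.198, H_out = 7.452 kJ/mol
  T = 346.4 K: K = (2.455, 0.427), RR gives ψ = 0.266, H_out = 10.256 kJ/mol
  T = 343.8 K: K = (2.394, 0.414), RR gives ψ = 0.233, H_out = 8.894 kJ/mol
  T = 342.5 K: K = (2.364, 0.408), RR gives ψ = 0.216, H_out = 8.204 kJ/mol
Linear interpolation between T = 341.1 (H_out = 7.452) and T = 342.5 (H_out = 8.204) on hF = 7.704 gives T ≈ 341.6 K, at which ψ = 0.20.

T = 341.6 K, V/F = 0.20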